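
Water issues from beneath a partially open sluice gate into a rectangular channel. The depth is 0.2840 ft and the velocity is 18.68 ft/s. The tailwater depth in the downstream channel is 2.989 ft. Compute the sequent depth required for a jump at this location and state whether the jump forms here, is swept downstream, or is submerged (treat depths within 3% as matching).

Fr₁ = V₁/√(g·y₁) = 18.68/√(32.2×0.2840) = 6.177.
From the momentum equation for a rectangular channel, y₂/y₁ = ½[√(1 + 8Fr₁²) − 1] = ½[√306.26 − 1] = 8.250.
y₂ = 8.250 × 0.2840 = 2.343 ft.
Tailwater y_tw = 2.989 ft: y_tw > y₂, so the jump is submerged.

y₂ = 2.343 ft; the jump is submerged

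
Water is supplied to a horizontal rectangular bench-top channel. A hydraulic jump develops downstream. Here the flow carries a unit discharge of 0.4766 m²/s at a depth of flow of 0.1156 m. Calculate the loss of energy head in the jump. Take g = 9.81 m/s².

ΔE = 0.3695 m

V₁ = q/y₁ = 0.4766/0.1156 = 4.123 m/s. Fr₁ = V₁/√(g·y₁) = 4.123/√(9.81×0.1156) = 3.872.
By Bélanger, y₂/y₁ = ½[√(1 + 8Fr₁²) − 1] = ½[√120.91 − 1] = 4.998.
y₂ = 4.998 × 0.1156 = 0.5778 m.
Head loss: ΔE = (y₂ − y₁)³/(4y₁y₂) = (0.5778 − 0.1156)³/(4×0.1156×0.5778) = 0.09872/0.2672 = 0.3695 m.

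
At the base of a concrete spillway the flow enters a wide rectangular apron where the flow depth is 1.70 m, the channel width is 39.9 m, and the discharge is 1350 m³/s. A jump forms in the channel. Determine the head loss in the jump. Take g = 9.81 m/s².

ΔE = 10.5 m

q = Q/b = 1350/39.9 = 33.8 m²/s; V₁ = q/y₁ = 19.9 m/s. Fr₁ = V₁/√(g·y₁) = 4.87.
Sequent-depth ratio: y₂/y₁ = ½[√(1 + 8Fr₁²) − 1] = ½[√191.0 − 1] = 6.41.
y₂ = 6.41 × 1.70 = 10.9 m.
V₂ = q/y₂ = 33.8/10.9 = 3.10 m/s. E₁ = y₁ + V₁²/2g = 21.9 m; E₂ = y₂ + V₂²/2g = 11.4 m. ΔE = E₁ − E₂ = 10.5 m.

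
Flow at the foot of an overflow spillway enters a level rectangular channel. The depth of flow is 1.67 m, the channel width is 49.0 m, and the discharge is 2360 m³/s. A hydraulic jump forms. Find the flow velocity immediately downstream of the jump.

V₂ = 3.01 m/s

q = Q/b = 2360/49.0 = 48.2 m²/s; V₁ = q/y₁ = 28.8 m/s. Fr₁ = V₁/√(g·y₁) = 7.13.
By Bélanger, y₂/y₁ = ½[√(1 + 8Fr₁²) − 1] = ½[√407.2 − 1] = 9.59.
y₂ = 9.59 × 1.67 = 16.0 m.
V₂ = q/y₂ = 48.2/16.0 = 3.01 m/s.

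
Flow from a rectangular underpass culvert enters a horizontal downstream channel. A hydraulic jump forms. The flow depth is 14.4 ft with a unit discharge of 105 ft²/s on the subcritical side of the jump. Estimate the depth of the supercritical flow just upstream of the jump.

y₁ = 2.77 ft

V₂ = q/y₂ = 105/14.4 = 7.29 ft/s; Fr₂ = V₂/√(g·y₂) = 0.339.
Since the conjugate-depth ratio holds either way, y₁/y₂ = ½[√(1 + 8Fr₂²) − 1] = ½[√1.917 − 1] = 0.192.
y₁ = 0.192 × 14.4 = 2.77 ft.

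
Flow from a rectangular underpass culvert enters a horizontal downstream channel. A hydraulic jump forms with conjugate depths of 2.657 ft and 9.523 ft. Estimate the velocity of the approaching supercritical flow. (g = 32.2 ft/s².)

V₁ = 26.51 ft/s

For a rectangular channel the momentum equation gives q² = ½·g·y₁·y₂·(y₁ + y₂) = ½×32.2×2.657×9.523×12.18 = 4962.
q = √4962 = 70.44 ft²/s.
V₁ = q/y₁ = 70.44/2.657 = 26.51 ft/s.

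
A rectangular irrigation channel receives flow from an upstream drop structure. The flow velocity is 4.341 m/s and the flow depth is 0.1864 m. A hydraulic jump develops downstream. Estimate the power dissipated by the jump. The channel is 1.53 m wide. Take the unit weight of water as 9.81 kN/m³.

P = 4.016 kW

Fr₁ = V₁/√(g·y₁) = 4.341/√(9.81×0.1864) = 3.210.
By Bélanger, y₂/y₁ = ½[√(1 + 8Fr₁²) − 1] = ½[√83.443 − 1] = 4.067.
y₂ = 4.067 × 0.1864 = 0.7582 m.
q = V₁·y₁ = 4.341 × 0.1864 = 0.8092 m²/s. V₂ = q/y₂ = 0.8092/0.7582 = 1.067 m/s. E₁ = y₁ + V₁²/2g = 1.147 m; E₂ = y₂ + V₂²/2g = 0.8162 m. ΔE = E₁ − E₂ = 0.3306 m.
Q = q·b = 0.8092 × 1.53 = 1.238 m³/s. P = γ·Q·ΔE = 9.81 × 1.238 × 0.3306 = 4.016 kW.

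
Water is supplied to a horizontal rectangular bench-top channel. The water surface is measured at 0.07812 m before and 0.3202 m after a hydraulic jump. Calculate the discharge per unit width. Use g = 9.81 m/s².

For a rectangular channel the momentum equation gives q² = ½·g·y₁·y₂·(y₁ + y₂) = ½×9.81×0.07812×0.3202×0.3983 = 0.04887.
q = √0.04887 = 0.2211 m²/s.

q = 0.2211 m²/s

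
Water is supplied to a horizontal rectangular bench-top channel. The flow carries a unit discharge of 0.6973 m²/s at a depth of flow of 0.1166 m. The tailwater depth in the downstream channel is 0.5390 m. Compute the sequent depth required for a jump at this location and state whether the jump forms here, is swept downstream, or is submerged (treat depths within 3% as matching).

y₂ = 0.8656 m; the jump is swept downstream

V₁ = q/y₁ = 0.6973/0.1166 = 5.980 m/s. Fr₁ = V₁/√(g·y₁) = 5.980/√(9.81×0.1166) = 5.592.
From the momentum equation for a rectangular channel, y₂/y₁ = ½[√(1 + 8Fr₁²) − 1] = ½[√251.13 − 1] = 7.424.
y₂ = 7.424 × 0.1166 = 0.8656 m.
Tailwater y_tw = 0.5390 m: y_tw < y₂, so the jump is swept downstream.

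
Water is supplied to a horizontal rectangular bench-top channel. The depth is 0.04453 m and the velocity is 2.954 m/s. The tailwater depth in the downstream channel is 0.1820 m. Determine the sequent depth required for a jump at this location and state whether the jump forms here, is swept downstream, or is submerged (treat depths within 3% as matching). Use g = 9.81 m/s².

y₂ = 0.2601 m; the jump is swept downstream

Fr₁ = V₁/√(g·y₁) = 2.954/√(9.81×0.04453) = 4.469.
Bélanger equation: y₂/y₁ = ½[√(1 + 8Fr₁²) − 1] = ½[√160.80 − 1] = 5.840.
y₂ = 5.840 × 0.04453 = 0.2601 m.
Tailwater y_tw = 0.1820 m: y_tw < y₂, so the jump is swept downstream.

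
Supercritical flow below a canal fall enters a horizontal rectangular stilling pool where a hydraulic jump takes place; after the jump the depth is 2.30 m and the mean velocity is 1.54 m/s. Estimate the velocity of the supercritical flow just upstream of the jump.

Fr₂ = V₂/√(g·y₂) = 1.54/√(9.81×2.30) = 0.324.
Applying the sequent-depth relation in reverse, y₁/y₂ = ½[√(1 + 8Fr₂²) − 1] = ½[√1.841 − 1] = 0.178.
y₁ = 0.178 × 2.30 = 0.410 m.
V₁ = q/y₁ = 3.54/0.410 = 8.63 m/s.

V₁ = 8.63 m/s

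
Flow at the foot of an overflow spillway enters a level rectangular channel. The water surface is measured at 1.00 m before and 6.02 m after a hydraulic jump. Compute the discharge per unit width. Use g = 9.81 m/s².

For a rectangular channel the momentum equation gives q² = ½·g·y₁·y₂·(y₁ + y₂) = ½×9.81×1.00×6.02×7.02 = 207.
q = √207 = 14.4 m²/s.

q = 14.4 m²/s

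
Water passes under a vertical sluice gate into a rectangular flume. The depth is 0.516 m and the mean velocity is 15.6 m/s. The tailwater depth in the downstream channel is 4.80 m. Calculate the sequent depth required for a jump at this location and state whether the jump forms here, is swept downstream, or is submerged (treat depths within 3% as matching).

Fr₁ = V₁/√(g·y₁) = 15.6/√(9.81×0.516) = 6.93.
By Bélanger, y₂/y₁ = ½[√(1 + 8Fr₁²) − 1] = ½[√385.6 − 1] = 9.32.
y₂ = 9.32 × 0.516 = 4.81 m.
Tailwater y_tw = 4.80 m: y_tw ≈ y₂, so the jump forms here.

y₂ = 4.81 m; the jump forms here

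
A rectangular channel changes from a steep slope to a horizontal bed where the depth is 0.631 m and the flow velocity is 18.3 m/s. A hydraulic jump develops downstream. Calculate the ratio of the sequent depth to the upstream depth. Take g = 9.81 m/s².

Fr₁ = V₁/√(g·y₁) = 18.3/√(9.81×0.631) = 7.36.
Bélanger equation: y₂/y₁ = ½[√(1 + 8Fr₁²) − 1] = ½[√433.8 − 1] = 9.91.

y₂/y₁ = 9.91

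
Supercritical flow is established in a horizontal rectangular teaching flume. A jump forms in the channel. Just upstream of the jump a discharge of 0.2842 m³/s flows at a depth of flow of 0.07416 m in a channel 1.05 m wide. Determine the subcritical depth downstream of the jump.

y₂ = 0.4132 m

q = Q/b = 0.2842/1.05 = 0.2707 m²/s; V₁ = q/y₁ = 3.650 m/s. Fr₁ = V₁/√(g·y₁) = 4.279.
Conjugate-depth relation: y₂/y₁ = ½[√(1 + 8Fr₁²) − 1] = ½[√147.48 − 1] = 5.572.
y₂ = 5.572 × 0.07416 = 0.4132 m.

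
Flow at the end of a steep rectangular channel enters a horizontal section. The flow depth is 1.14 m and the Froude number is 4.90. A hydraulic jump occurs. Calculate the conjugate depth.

Fr₁ = 4.90 (given).
Sequent-depth ratio: y₂/y₁ = ½[√(1 + 8Fr₁²) − 1] = ½[√193.1 − 1] = 6.45.
y₂ = 6.45 × 1.14 = 7.35 m.

y₂ = 7.35 m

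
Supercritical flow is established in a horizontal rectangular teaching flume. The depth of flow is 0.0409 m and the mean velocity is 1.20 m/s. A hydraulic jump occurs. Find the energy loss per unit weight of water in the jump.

ΔE = 0.00845 m

Fr₁ = V₁/√(g·y₁) = 1.20/√(9.81×0.0409) = 1.89.
From the momentum equation for a rectangular channel, y₂/y₁ = ½[√(1 + 8Fr₁²) − 1] = ½[√29.71 − 1] = 2.23.
y₂ = 2.23 × 0.0409 = 0.0910 m.
q = V₁·y₁ = 1.20 × 0.0409 = 0.0491 m²/s. V₂ = q/y₂ = 0.0491/0.0910 = 0.539 m/s. E₁ = y₁ + V₁²/2g = 0.114 m; E₂ = y₂ + V₂²/2g = 0.106 m. ΔE = E₁ − E₂ = 0.00845 m.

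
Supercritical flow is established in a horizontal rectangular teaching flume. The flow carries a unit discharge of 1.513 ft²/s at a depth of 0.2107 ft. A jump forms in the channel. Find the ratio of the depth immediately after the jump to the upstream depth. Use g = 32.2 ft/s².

y₂/y₁ = 3.431

V₁ = q/y₁ = 1.513/0.2107 = 7.181 ft/s. Fr₁ = V₁/√(g·y₁) = 7.181/√(32.2×0.2107) = 2.757.
Sequent-depth ratio: y₂/y₁ = ½[√(1 + 8Fr₁²) − 1] = ½[√61.802 − 1] = 3.431.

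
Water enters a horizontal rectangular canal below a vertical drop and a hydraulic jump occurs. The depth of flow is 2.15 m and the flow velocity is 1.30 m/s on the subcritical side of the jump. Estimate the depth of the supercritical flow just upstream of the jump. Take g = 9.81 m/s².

Fr₂ = V₂/√(g·y₂) = 1.30/√(9.81×2.15) = 0.283.
Since the conjugate-depth ratio holds either way, y₁/y₂ = ½[√(1 + 8Fr₂²) − 1] = ½[√1.641 − 1] = 0.141.
y₁ = 0.141 × 2.15 = 0.302 m.

y₁ = 0.302 m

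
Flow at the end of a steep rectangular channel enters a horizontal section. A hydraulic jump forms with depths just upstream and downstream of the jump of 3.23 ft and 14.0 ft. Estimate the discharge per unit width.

For a rectangular channel the momentum equation gives q² = ½·g·y₁·y₂·(y₁ + y₂) = ½×32.2×3.23×14.0×17.2 = 12544.
q = √12544 = 112 ft²/s.

q = 112 ft²/s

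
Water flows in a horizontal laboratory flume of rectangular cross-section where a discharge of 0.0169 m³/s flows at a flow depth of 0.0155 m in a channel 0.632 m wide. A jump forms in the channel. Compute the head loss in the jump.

q = Q/b = 0.0169/0.632 = 0.0267 m²/s; V₁ = q/y₁ = 1.73 m/s. Fr₁ = V₁/√(g·y₁) = 4.42.
Bélanger equation: y₂/y₁ = ½[√(1 + 8Fr₁²) − 1] = ½[√157.6 − 1] = 5.78.
y₂ = 5.78 × 0.0155 = 0.0895 m.
V₂ = q/y₂ = 0.0267/0.0895 = 0.299 m/s. E₁ = y₁ + V₁²/2g = 0.167 m; E₂ = y₂ + V₂²/2g = 0.0941 m. ΔE = E₁ − E₂ = 0.0731 m.

ΔE = 0.0731 m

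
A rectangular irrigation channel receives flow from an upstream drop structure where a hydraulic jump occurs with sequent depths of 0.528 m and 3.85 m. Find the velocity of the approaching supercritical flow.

For a rectangular channel the momentum equation gives q² = ½·g·y₁·y₂·(y₁ + y₂) = ½×9.81×0.528×3.85×4.38 = 43.7.
q = √43.7 = 6.61 m²/s.
V₁ = q/y₁ = 6.61/0.528 = 12.5 m/s.

V₁ = 12.5 m/s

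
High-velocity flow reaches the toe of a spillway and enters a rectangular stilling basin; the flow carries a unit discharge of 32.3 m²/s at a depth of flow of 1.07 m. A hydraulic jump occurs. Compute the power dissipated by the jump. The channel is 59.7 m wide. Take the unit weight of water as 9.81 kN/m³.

P = 636588 kW

V₁ = q/y₁ = 32.3/1.07 = 30.2 m/s. Fr₁ = V₁/√(g·y₁) = 30.2/√(9.81×1.07) = 9.32.
Conjugate-depth relation: y₂/y₁ = ½[√(1 + 8Fr₁²) − 1] = ½[√695.5 − 1] = 12.7.
y₂ = 12.7 × 1.07 = 13.6 m.
Head loss: ΔE = (y₂ − y₁)³/(4y₁y₂) = (13.6 − 1.07)³/(4×1.07×13.6) = 1955/58.1 = 33.7 m.
Q = q·b = 32.3 × 59.7 = 1928 m³/s. P = γ·Q·ΔE = 9.81 × 1928 × 33.7 = 636588 kW.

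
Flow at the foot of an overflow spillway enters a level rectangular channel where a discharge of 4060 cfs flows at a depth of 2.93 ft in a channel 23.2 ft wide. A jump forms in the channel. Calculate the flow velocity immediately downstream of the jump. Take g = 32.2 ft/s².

q = Q/b = 4060/23.2 = 175 ft²/s; V₁ = q/y₁ = 59.7 ft/s. Fr₁ = V₁/√(g·y₁) = 6.15.
Bélanger equation: y₂/y₁ = ½[√(1 + 8Fr₁²) − 1] = ½[√303.5 − 1] = 8.21.
y₂ = 8.21 × 2.93 = 24.1 ft.
V₂ = q/y₂ = 175/24.1 = 7.27 ft/s.

V₂ = 7.27 ft/s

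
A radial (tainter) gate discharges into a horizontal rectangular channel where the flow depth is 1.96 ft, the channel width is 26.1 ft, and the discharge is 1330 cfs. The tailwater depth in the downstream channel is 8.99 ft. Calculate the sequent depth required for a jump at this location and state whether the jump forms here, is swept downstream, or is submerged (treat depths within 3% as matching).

y₂ = 8.14 ft; the jump is submerged

q = Q/b = 1330/26.1 = 51.0 ft²/s; V₁ = q/y₁ = 26.0 ft/s. Fr₁ = V₁/√(g·y₁) = 3.27.
From the momentum equation for a rectangular channel, y₂/y₁ = ½[√(1 + 8Fr₁²) − 1] = ½[√86.68 − 1] = 4.16.
y₂ = 4.16 × 1.96 = 8.14 ft.
Tailwater y_tw = 8.99 ft: y_tw > y₂, so the jump is submerged.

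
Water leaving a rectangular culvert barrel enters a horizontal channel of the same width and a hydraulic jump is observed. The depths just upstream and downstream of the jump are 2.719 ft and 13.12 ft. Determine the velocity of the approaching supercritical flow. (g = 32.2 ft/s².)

V₁ = 35.08 ft/s

For a rectangular channel the momentum equation gives q² = ½·g·y₁·y₂·(y₁ + y₂) = ½×32.2×2.719×13.12×15.84 = 9097.
q = √9097 = 95.38 ft²/s.
V₁ = q/y₁ = 95.38/2.719 = 35.08 ft/s.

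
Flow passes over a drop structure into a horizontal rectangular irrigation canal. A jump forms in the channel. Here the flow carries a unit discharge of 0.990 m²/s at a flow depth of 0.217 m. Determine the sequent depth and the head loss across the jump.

V₁ = q/y₁ = 0.990/0.217 = 4.56 m/s. Fr₁ = V₁/√(g·y₁) = 4.56/√(9.81×0.217) = 3.13.
From the momentum equation for a rectangular channel, y₂/y₁ = ½[√(1 + 8Fr₁²) − 1] = ½[√79.22 − 1] = 3.95.
y₂ = 3.95 × 0.217 = 0.857 m.
Head loss: ΔE = (y₂ − y₁)³/(4y₁y₂) = (0.857 − 0.217)³/(4×0.217×0.857) = 0.262/0.744 = 0.353 m.

y₂ = 0.857 m; ΔE = 0.353 m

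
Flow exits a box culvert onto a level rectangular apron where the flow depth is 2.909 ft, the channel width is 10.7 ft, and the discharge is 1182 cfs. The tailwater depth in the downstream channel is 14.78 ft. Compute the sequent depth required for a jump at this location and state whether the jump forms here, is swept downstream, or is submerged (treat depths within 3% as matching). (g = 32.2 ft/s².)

q = Q/b = 1182/10.7 = 110.5 ft²/s; V₁ = q/y₁ = 37.97 ft/s. Fr₁ = V₁/√(g·y₁) = 3.924.
By Bélanger, y₂/y₁ = ½[√(1 + 8Fr₁²) − 1] = ½[√124.16 − 1] = 5.071.
y₂ = 5.071 × 2.909 = 14.75 ft.
Tailwater y_tw = 14.78 ft: y_tw ≈ y₂, so the jump forms here.

y₂ = 14.75 ft; the jump forms here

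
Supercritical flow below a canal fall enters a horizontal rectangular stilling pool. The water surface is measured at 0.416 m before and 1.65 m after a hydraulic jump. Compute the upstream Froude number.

Fr₁ = 3.14

For a rectangular channel the momentum equation gives q² = ½·g·y₁·y₂·(y₁ + y₂) = ½×9.81×0.416×1.65×2.07 = 6.96.
q = √6.96 = 2.64 m²/s.
V₁ = q/y₁ = 6.34 m/s; Fr₁ = V₁/√(g·y₁) = 3.14.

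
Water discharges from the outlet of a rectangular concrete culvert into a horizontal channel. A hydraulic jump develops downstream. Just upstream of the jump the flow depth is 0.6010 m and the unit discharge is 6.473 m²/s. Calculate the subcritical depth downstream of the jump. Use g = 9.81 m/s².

y₂ = 3.482 m

V₁ = q/y₁ = 6.473/0.6010 = 10.77 m/s. Fr₁ = V₁/√(g·y₁) = 10.77/√(9.81×0.6010) = 4.436.
Bélanger equation: y₂/y₁ = ½[√(1 + 8Fr₁²) − 1] = ½[√158.40 − 1] = 5.793.
y₂ = 5.793 × 0.6010 = 3.482 m.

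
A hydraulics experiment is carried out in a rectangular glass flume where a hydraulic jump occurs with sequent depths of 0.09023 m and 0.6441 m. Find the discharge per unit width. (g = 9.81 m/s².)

q = 0.4575 m²/s

For a rectangular channel the momentum equation gives q² = ½·g·y₁·y₂·(y₁ + y₂) = ½×9.81×0.09023×0.6441×0.7343 = 0.2093.
q = √0.2093 = 0.4575 m²/s.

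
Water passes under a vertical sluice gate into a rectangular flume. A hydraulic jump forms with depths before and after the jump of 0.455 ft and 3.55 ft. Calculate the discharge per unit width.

For a rectangular channel the momentum equation gives q² = ½·g·y₁·y₂·(y₁ + y₂) = ½×32.2×0.455×3.55×4.00 = 104.
q = √104 = 10.2 ft²/s.

q = 10.2 ft²/s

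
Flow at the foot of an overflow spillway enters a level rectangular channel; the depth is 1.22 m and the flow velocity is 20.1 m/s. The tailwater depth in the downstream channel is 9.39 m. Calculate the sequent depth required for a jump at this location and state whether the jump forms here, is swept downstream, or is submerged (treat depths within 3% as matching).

Fr₁ = V₁/√(g·y₁) = 20.1/√(9.81×1.22) = 5.81.
From the momentum equation for a rectangular channel, y₂/y₁ = ½[√(1 + 8Fr₁²) − 1] = ½[√271.1 − 1] = 7.73.
y₂ = 7.73 × 1.22 = 9.43 m.
Tailwater y_tw = 9.39 m: y_tw ≈ y₂, so the jump forms here.

y₂ = 9.43 m; the jump forms here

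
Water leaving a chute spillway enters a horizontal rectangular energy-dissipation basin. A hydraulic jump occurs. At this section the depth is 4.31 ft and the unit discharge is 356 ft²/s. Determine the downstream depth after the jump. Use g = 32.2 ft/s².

V₁ = q/y₁ = 356/4.31 = 82.6 ft/s. Fr₁ = V₁/√(g·y₁) = 82.6/√(32.2×4.31) = 7.01.
From the momentum equation for a rectangular channel, y₂/y₁ = ½[√(1 + 8Fr₁²) − 1] = ½[√394.3 − 1] = 9.43.
y₂ = 9.43 × 4.31 = 40.6 ft.

y₂ = 40.6 ft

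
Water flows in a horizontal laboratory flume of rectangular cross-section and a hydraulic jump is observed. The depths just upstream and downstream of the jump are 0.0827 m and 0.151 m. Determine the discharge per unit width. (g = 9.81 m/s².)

q = 0.120 m²/s

For a rectangular channel the momentum equation gives q² = ½·g·y₁·y₂·(y₁ + y₂) = ½×9.81×0.0827×0.151×0.234 = 0.0143.
q = √0.0143 = 0.120 m²/s.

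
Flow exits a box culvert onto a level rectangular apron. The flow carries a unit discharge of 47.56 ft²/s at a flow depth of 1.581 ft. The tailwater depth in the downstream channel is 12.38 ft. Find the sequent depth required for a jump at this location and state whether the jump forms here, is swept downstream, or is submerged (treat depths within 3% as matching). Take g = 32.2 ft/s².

y₂ = 8.669 ft; the jump is submerged

V₁ = q/y₁ = 47.56/1.581 = 30.08 ft/s. Fr₁ = V₁/√(g·y₁) = 30.08/√(32.2×1.581) = 4.216.
Bélanger equation: y₂/y₁ = ½[√(1 + 8Fr₁²) − 1] = ½[√143.21 − 1] = 5.483.
y₂ = 5.483 × 1.581 = 8.669 ft.
Tailwater y_tw = 12.38 ft: y_tw > y₂, so the jump is submerged.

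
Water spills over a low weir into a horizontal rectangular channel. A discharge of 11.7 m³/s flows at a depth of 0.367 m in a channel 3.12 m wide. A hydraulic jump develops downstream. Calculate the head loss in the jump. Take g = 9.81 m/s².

ΔE = 2.97 m

q = Q/b = 11.7/3.12 = 3.75 m²/s; V₁ = q/y₁ = 10.2 m/s. Fr₁ = V₁/√(g·y₁) = 5.39.
From the momentum equation for a rectangular channel, y₂/y₁ = ½[√(1 + 8Fr₁²) − 1] = ½[√233.0 − 1] = 7.13.
y₂ = 7.13 × 0.367 = 2.62 m.
Head loss: ΔE = (y₂ − y₁)³/(4y₁y₂) = (2.62 − 0.367)³/(4×0.367×2.62) = 11.4/3.84 = 2.97 m.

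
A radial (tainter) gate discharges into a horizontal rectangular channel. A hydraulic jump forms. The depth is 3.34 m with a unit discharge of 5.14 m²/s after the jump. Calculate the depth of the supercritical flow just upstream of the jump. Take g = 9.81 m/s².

V₂ = q/y₂ = 5.14/3.34 = 1.54 m/s; Fr₂ = V₂/√(g·y₂) = 0.269.
Since the conjugate-depth ratio holds either way, y₁/y₂ = ½[√(1 + 8Fr₂²) − 1] = ½[√1.578 − 1] = 0.128.
y₁ = 0.128 × 3.34 = 0.428 m.

y₁ = 0.428 m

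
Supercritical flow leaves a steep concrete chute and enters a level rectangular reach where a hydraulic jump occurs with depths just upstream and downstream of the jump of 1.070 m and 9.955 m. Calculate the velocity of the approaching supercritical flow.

V₁ = 22.43 m/s

For a rectangular channel the momentum equation gives q² = ½·g·y₁·y₂·(y₁ + y₂) = ½×9.81×1.070×9.955×11.03 = 576.0.
q = √576.0 = 24.00 m²/s.
V₁ = q/y₁ = 24.00/1.070 = 22.43 m/s.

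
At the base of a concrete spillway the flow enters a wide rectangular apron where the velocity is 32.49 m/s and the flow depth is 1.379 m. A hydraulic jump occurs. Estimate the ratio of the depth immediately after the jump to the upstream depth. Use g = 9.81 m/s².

Fr₁ = V₁/√(g·y₁) = 32.49/√(9.81×1.379) = 8.834.
Conjugate-depth relation: y₂/y₁ = ½[√(1 + 8Fr₁²) − 1] = ½[√625.25 − 1] = 12.00.

y₂/y₁ = 12.00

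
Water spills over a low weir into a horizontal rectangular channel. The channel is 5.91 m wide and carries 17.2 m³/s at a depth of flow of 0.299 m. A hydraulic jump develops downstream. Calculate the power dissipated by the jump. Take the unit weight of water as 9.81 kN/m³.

q = Q/b = 17.2/5.91 = 2.91 m²/s; V₁ = q/y₁ = 9.73 m/s. Fr₁ = V₁/√(g·y₁) = 5.68.
From the momentum equation for a rectangular channel, y₂/y₁ = ½[√(1 + 8Fr₁²) − 1] = ½[√259.4 − 1] = 7.55.
y₂ = 7.55 × 0.299 = 2.26 m.
Head loss: ΔE = (y₂ − y₁)³/(4y₁y₂) = (2.26 − 0.299)³/(4×0.299×2.26) = 7.52/2.70 = 2.78 m.
P = γ·Q·ΔE = 9.81 × 17.2 × 2.78 = 470 kW.

P = 470 kW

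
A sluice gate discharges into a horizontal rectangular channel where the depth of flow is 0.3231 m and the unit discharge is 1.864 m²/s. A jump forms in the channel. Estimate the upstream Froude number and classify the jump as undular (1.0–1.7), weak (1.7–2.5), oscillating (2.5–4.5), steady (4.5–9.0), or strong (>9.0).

Fr₁ = 3.240; oscillating jump

V₁ = q/y₁ = 1.864/0.3231 = 5.769 m/s. Fr₁ = V₁/√(g·y₁) = 5.769/√(9.81×0.3231) = 3.240.
Fr₁ = 3.240 lies in the oscillating range.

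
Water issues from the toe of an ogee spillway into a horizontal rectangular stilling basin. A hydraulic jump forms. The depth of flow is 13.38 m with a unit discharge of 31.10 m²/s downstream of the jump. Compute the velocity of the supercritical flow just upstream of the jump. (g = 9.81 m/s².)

V₂ = q/y₂ = 31.10/13.38 = 2.324 m/s; Fr₂ = V₂/√(g·y₂) = 0.2029.
Since the conjugate-depth ratio holds either way, y₁/y₂ = ½[√(1 + 8Fr₂²) − 1] = ½[√1.3293 − 1] = 0.07647.
y₁ = 0.07647 × 13.38 = 1.023 m.
V₁ = q/y₁ = 31.10/1.023 = 30.39 m/s.

V₁ = 30.39 m/s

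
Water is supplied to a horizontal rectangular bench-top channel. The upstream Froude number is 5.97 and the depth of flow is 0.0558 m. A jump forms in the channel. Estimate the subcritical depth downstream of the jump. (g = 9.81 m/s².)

y₂ = 0.444 m

Fr₁ = 5.97 (given).
By Bélanger, y₂/y₁ = ½[√(1 + 8Fr₁²) − 1] = ½[√286.1 − 1] = 7.96.
y₂ = 7.96 × 0.0558 = 0.444 m.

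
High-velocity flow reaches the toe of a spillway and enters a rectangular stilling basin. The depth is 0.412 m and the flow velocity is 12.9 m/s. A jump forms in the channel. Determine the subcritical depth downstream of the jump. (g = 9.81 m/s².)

Fr₁ = V₁/√(g·y₁) = 12.9/√(9.81×0.412) = 6.42.
From the momentum equation for a rectangular channel, y₂/y₁ = ½[√(1 + 8Fr₁²) − 1] = ½[√330.4 − 1] = 8.59.
y₂ = 8.59 × 0.412 = 3.54 m.

y₂ = 3.54 m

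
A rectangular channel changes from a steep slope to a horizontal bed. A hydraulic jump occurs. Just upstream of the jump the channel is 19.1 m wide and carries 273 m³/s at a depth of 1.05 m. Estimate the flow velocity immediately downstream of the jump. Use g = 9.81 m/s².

q = Q/b = 273/19.1 = 14.3 m²/s; V₁ = q/y₁ = 13.6 m/s. Fr₁ = V₁/√(g·y₁) = 4.24.
Sequent-depth ratio: y₂/y₁ = ½[√(1 + 8Fr₁²) − 1] = ½[√144.9 − 1] = 5.52.
y₂ = 5.52 × 1.05 = 5.80 m.
V₂ = q/y₂ = 14.3/5.80 = 2.47 m/s.

V₂ = 2.47 m/s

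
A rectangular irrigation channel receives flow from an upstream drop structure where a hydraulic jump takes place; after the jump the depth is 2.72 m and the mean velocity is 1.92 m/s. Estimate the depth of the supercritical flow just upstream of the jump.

y₁ = 0.613 m

Fr₂ = V₂/√(g·y₂) = 1.92/√(9.81×2.72) = 0.372.
Since the conjugate-depth ratio holds either way, y₁/y₂ = ½[√(1 + 8Fr₂²) − 1] = ½[√2.105 − 1] = 0.225.
y₁ = 0.225 × 2.72 = 0.613 m.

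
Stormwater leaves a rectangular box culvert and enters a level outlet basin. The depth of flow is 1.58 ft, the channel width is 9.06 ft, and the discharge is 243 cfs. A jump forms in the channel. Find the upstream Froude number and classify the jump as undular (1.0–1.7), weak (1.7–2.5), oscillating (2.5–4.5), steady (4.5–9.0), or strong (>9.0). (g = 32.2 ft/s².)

Fr₁ = 2.38; weak jump

q = Q/b = 243/9.06 = 26.8 ft²/s; V₁ = q/y₁ = 17.0 ft/s. Fr₁ = V₁/√(g·y₁) = 2.38.
Fr₁ = 2.38 lies in the weak range.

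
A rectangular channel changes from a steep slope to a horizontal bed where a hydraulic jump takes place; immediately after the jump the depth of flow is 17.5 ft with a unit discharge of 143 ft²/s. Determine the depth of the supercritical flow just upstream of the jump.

V₂ = q/y₂ = 143/17.5 = 8.17 ft/s; Fr₂ = V₂/√(g·y₂) = 0.344.
From the momentum equation (using Fr₂), y₁/y₂ = ½[√(1 + 8Fr₂²) − 1] = ½[√1.948 − 1] = 0.198.
y₁ = 0.198 × 17.5 = 3.46 ft.

y₁ = 3.46 ft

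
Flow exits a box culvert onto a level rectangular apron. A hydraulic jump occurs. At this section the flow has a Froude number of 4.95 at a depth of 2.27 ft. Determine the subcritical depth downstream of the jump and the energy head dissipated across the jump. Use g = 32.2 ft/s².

Fr₁ = 4.95 (given).
Conjugate-depth relation: y₂/y₁ = ½[√(1 + 8Fr₁²) − 1] = ½[√197.0 − 1] = 6.52.
y₂ = 6.52 × 2.27 = 14.8 ft.
V₁ = Fr₁·√(g·y₁) = 4.95×√(32.2×2.27) = 42.3 ft/s; q = V₁·y₁ = 96.1 ft²/s. V₂ = q/y₂ = 96.1/14.8 = 6.49 ft/s. E₁ = y₁ + V₁²/2g = 30.1 ft; E₂ = y₂ + V₂²/2g = 15.5 ft. ΔE = E₁ − E₂ = 14.6 ft.

y₂ = 14.8 ft; ΔE = 14.6 ft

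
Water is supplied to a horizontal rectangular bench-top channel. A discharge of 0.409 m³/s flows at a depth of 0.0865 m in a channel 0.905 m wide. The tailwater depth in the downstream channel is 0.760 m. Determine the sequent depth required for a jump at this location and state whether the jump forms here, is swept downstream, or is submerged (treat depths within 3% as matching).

q = Q/b = 0.409/0.905 = 0.452 m²/s; V₁ = q/y₁ = 5.22 m/s. Fr₁ = V₁/√(g·y₁) = 5.67.
From the momentum equation for a rectangular channel, y₂/y₁ = ½[√(1 + 8Fr₁²) − 1] = ½[√258.3 − 1] = 7.54.
y₂ = 7.54 × 0.0865 = 0.652 m.
Tailwater y_tw = 0.760 m: y_tw > y₂, so the jump is submerged.

y₂ = 0.652 m; the jump is submerged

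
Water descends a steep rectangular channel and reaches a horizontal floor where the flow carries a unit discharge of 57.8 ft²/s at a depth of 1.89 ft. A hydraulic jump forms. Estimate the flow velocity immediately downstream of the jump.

V₂ = 6.04 ft/s

V₁ = q/y₁ = 57.8/1.89 = 30.6 ft/s. Fr₁ = V₁/√(g·y₁) = 30.6/√(32.2×1.89) = 3.92.
Bélanger equation: y₂/y₁ = ½[√(1 + 8Fr₁²) − 1] = ½[√123.9 − 1] = 5.07.
y₂ = 5.07 × 1.89 = 9.58 ft.
V₂ = q/y₂ = 57.8/9.58 = 6.04 ft/s.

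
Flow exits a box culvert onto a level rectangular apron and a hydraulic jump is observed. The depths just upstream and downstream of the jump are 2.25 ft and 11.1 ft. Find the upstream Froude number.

Fr₁ = 3.83

For a rectangular channel the momentum equation gives q² = ½·g·y₁·y₂·(y₁ + y₂) = ½×32.2×2.25×11.1×13.3 = 5368.
q = √5368 = 73.3 ft²/s.
V₁ = q/y₁ = 32.6 ft/s; Fr₁ = V₁/√(g·y₁) = 3.83.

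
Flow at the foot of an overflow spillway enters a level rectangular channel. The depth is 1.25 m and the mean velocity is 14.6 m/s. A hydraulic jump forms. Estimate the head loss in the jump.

ΔE = 4.97 m

Fr₁ = V₁/√(g·y₁) = 14.6/√(9.81×1.25) = 4.17.
Conjugate-depth relation: y₂/y₁ = ½[√(1 + 8Fr₁²) − 1] = ½[√140.1 − 1] = 5.42.
y₂ = 5.42 × 1.25 = 6.77 m.
Head loss: ΔE = (y₂ − y₁)³/(4y₁y₂) = (6.77 − 1.25)³/(4×1.25×6.77) = 168/33.9 = 4.97 m.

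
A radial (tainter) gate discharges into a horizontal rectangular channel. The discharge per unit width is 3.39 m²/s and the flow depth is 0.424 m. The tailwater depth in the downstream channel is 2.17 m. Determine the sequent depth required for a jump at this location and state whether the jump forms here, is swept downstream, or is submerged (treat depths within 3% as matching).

y₂ = 2.15 m; the jump forms here

V₁ = q/y₁ = 3.39/0.424 = 8.00 m/s. Fr₁ = V₁/√(g·y₁) = 8.00/√(9.81×0.424) = 3.92.
Bélanger equation: y₂/y₁ = ½[√(1 + 8Fr₁²) − 1] = ½[√123.9 − 1] = 5.07.
y₂ = 5.07 × 0.424 = 2.15 m.
Tailwater y_tw = 2.17 m: y_tw ≈ y₂, so the jump forms here.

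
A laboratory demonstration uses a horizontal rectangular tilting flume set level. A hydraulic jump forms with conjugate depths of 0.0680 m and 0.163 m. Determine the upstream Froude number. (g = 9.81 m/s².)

For a rectangular channel the momentum equation gives q² = ½·g·y₁·y₂·(y₁ + y₂) = ½×9.81×0.0680×0.163×0.231 = 0.0126.
q = √0.0126 = 0.112 m²/s.
V₁ = q/y₁ = 1.65 m/s; Fr₁ = V₁/√(g·y₁) = 2.02.

Fr₁ = 2.02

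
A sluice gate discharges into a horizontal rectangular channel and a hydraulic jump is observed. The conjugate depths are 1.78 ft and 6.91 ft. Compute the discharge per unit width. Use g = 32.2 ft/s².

For a rectangular channel the momentum equation gives q² = ½·g·y₁·y₂·(y₁ + y₂) = ½×32.2×1.78×6.91×8.69 = 1721.
q = √1721 = 41.5 ft²/s.

q = 41.5 ft²/s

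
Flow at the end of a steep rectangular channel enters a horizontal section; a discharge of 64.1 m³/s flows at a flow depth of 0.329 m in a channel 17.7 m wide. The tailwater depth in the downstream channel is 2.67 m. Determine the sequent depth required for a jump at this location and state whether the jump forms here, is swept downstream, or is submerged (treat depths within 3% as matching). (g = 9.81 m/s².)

y₂ = 2.69 m; the jump forms here

q = Q/b = 64.1/17.7 = 3.62 m²/s; V₁ = q/y₁ = 11.0 m/s. Fr₁ = V₁/√(g·y₁) = 6.13.
From the momentum equation for a rectangular channel, y₂/y₁ = ½[√(1 + 8Fr₁²) − 1] = ½[√301.3 − 1] = 8.18.
y₂ = 8.18 × 0.329 = 2.69 m.
Tailwater y_tw = 2.67 m: y_tw ≈ y₂, so the jump forms here.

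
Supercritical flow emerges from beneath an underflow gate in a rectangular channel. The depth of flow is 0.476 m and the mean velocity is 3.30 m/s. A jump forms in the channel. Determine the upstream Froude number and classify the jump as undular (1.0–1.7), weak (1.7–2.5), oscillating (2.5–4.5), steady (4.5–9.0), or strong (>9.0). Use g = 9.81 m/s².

Fr₁ = V₁/√(g·y₁) = 3.30/√(9.81×0.476) = 1.53.
Fr₁ = 1.53 lies in the undular range.

Fr₁ = 1.53; undular jump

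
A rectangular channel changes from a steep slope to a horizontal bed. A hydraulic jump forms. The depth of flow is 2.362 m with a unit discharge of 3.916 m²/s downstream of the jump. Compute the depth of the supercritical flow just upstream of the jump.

y₁ = 0.4678 m

V₂ = q/y₂ = 3.916/2.362 = 1.658 m/s; Fr₂ = V₂/√(g·y₂) = 0.3444.
From the momentum equation (using Fr₂), y₁/y₂ = ½[√(1 + 8Fr₂²) − 1] = ½[√1.9490 − 1] = 0.1980.
y₁ = 0.1980 × 2.362 = 0.4678 m.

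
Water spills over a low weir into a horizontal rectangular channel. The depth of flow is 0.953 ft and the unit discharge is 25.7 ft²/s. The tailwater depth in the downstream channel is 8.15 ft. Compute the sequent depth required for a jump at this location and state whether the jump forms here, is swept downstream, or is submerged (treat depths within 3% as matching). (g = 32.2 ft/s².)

V₁ = q/y₁ = 25.7/0.953 = 27.0 ft/s. Fr₁ = V₁/√(g·y₁) = 27.0/√(32.2×0.953) = 4.87.
By Bélanger, y₂/y₁ = ½[√(1 + 8Fr₁²) − 1] = ½[√190.6 − 1] = 6.40.
y₂ = 6.40 × 0.953 = 6.10 ft.
Tailwater y_tw = 8.15 ft: y_tw > y₂, so the jump is submerged.

y₂ = 6.10 ft; the jump is submerged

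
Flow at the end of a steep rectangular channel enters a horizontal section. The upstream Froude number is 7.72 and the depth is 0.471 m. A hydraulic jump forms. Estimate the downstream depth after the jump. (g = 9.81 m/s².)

y₂ = 4.91 m

Fr₁ = 7.72 (given).
By Bélanger, y₂/y₁ = ½[√(1 + 8Fr₁²) − 1] = ½[√477.8 − 1] = 10.4.
y₂ = 10.4 × 0.471 = 4.91 m.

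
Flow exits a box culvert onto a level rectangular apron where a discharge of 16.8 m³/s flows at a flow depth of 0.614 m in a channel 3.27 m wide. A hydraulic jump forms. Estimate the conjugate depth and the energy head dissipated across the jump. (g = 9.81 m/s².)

q = Q/b = 16.8/3.27 = 5.14 m²/s; V₁ = q/y₁ = 8.37 m/s. Fr₁ = V₁/√(g·y₁) = 3.41.
By Bélanger, y₂/y₁ = ½[√(1 + 8Fr₁²) − 1] = ½[√93.99 − 1] = 4.35.
y₂ = 4.35 × 0.614 = 2.67 m.
Head loss: ΔE = (y₂ − y₁)³/(4y₁y₂) = (2.67 − 0.614)³/(4×0.614×2.67) = 8.68/6.56 = 1.32 m.

y₂ = 2.67 m; ΔE = 1.32 m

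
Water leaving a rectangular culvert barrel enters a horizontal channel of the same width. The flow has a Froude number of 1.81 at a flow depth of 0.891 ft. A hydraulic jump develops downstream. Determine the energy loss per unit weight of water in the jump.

ΔE = 0.144 ft

Fr₁ = 1.81 (given).
Sequent-depth ratio: y₂/y₁ = ½[√(1 + 8Fr₁²) − 1] = ½[√27.21 − 1] = 2.11.
y₂ = 2.11 × 0.891 = 1.88 ft.
V₁ = Fr₁·√(g·y₁) = 1.81×√(32.2×0.891) = 9.69 ft/s; q = V₁·y₁ = 8.64 ft²/s. V₂ = q/y₂ = 8.64/1.88 = 4.60 ft/s. E₁ = y₁ + V₁²/2g = 2.35 ft; E₂ = y₂ + V₂²/2g = 2.21 ft. ΔE = E₁ − E₂ = 0.144 ft.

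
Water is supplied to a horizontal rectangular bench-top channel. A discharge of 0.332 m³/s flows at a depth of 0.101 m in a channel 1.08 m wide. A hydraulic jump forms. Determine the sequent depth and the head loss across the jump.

y₂ = 0.389 m; ΔE = 0.152 m

q = Q/b = 0.332/1.08 = 0.307 m²/s; V₁ = q/y₁ = 3.04 m/s. Fr₁ = V₁/√(g·y₁) = 3.06.
Bélanger equation: y₂/y₁ = ½[√(1 + 8Fr₁²) − 1] = ½[√75.80 − 1] = 3.85.
y₂ = 3.85 × 0.101 = 0.389 m.
V₂ = q/y₂ = 0.307/0.389 = 0.790 m/s. E₁ = y₁ + V₁²/2g = 0.573 m; E₂ = y₂ + V₂²/2g = 0.421 m. ΔE = E₁ − E₂ = 0.152 m.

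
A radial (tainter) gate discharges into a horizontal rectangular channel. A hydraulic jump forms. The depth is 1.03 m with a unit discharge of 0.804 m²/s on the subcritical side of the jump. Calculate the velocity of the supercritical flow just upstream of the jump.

V₁ = 7.18 m/s

V₂ = q/y₂ = 0.804/1.03 = 0.781 m/s; Fr₂ = V₂/√(g·y₂) = 0.246.
Applying the sequent-depth relation in reverse, y₁/y₂ = ½[√(1 + 8Fr₂²) − 1] = ½[√1.482 − 1] = 0.109.
y₁ = 0.109 × 1.03 = 0.112 m.
V₁ = q/y₁ = 0.804/0.112 = 7.18 m/s.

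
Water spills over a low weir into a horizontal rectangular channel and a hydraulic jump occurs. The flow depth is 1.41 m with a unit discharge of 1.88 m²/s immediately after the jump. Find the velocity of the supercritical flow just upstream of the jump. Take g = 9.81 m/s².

V₁ = 6.29 m/s

V₂ = q/y₂ = 1.88/1.41 = 1.33 m/s; Fr₂ = V₂/√(g·y₂) = 0.359.
From the momentum equation (using Fr₂), y₁/y₂ = ½[√(1 + 8Fr₂²) − 1] = ½[√2.028 − 1] = 0.212.
y₁ = 0.212 × 1.41 = 0.299 m.
V₁ = q/y₁ = 1.88/0.299 = 6.29 m/s.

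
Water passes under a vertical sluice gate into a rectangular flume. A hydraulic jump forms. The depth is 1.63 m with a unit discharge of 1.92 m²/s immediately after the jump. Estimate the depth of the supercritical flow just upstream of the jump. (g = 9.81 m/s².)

V₂ = q/y₂ = 1.92/1.63 = 1.18 m/s; Fr₂ = V₂/√(g·y₂) = 0.295.
Applying the sequent-depth relation in reverse, y₁/y₂ = ½[√(1 + 8Fr₂²) − 1] = ½[√1.694 − 1] = 0.151.
y₁ = 0.151 × 1.63 = 0.246 m.

y₁ = 0.246 m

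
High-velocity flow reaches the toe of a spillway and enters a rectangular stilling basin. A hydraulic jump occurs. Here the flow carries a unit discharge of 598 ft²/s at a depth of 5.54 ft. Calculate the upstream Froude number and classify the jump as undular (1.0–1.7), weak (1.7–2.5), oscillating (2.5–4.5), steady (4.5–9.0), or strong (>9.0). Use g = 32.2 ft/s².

Fr₁ = 8.08; steady jump

V₁ = q/y₁ = 598/5.54 = 108 ft/s. Fr₁ = V₁/√(g·y₁) = 108/√(32.2×5.54) = 8.08.
Fr₁ = 8.08 lies in the steady range.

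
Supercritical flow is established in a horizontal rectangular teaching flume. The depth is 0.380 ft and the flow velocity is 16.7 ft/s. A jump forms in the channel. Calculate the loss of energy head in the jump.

ΔE = 2.22 ft

Fr₁ = V₁/√(g·y₁) = 16.7/√(32.2×0.380) = 4.77.
Conjugate-depth relation: y₂/y₁ = ½[√(1 + 8Fr₁²) − 1] = ½[√183.3 − 1] = 6.27.
y₂ = 6.27 × 0.380 = 2.38 ft.
q = V₁·y₁ = 16.7 × 0.380 = 6.35 ft²/s. V₂ = q/y₂ = 6.35/2.38 = 2.66 ft/s. E₁ = y₁ + V₁²/2g = 4.71 ft; E₂ = y₂ + V₂²/2g = 2.49 ft. ΔE = E₁ − E₂ = 2.22 ft.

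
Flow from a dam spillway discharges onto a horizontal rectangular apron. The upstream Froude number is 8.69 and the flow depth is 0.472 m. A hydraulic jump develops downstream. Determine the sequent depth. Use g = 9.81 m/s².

y₂ = 5.57 m

Fr₁ = 8.69 (given).
Bélanger equation: y₂/y₁ = ½[√(1 + 8Fr₁²) − 1] = ½[√605.1 − 1] = 11.8.
y₂ = 11.8 × 0.472 = 5.57 m.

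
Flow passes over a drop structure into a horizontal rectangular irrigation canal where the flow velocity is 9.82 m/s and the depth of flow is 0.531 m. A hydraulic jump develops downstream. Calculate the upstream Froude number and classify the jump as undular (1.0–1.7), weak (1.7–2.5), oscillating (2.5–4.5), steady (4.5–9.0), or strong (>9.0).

Fr₁ = V₁/√(g·y₁) = 9.82/√(9.81×0.531) = 4.30.
Fr₁ = 4.30 lies in the oscillating range.

Fr₁ = 4.30; oscillating jump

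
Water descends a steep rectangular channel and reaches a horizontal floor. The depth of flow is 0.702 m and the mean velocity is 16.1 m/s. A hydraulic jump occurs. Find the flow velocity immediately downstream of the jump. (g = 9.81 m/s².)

V₂ = 1.97 m/s

Fr₁ = V₁/√(g·y₁) = 16.1/√(9.81×0.702) = 6.14.
By Bélanger, y₂/y₁ = ½[√(1 + 8Fr₁²) − 1] = ½[√302.1 − 1] = 8.19.
y₂ = 8.19 × 0.702 = 5.75 m.
q = V₁·y₁ = 16.1 × 0.702 = 11.3 m²/s.
V₂ = q/y₂ = 11.3/5.75 = 1.97 m/s.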